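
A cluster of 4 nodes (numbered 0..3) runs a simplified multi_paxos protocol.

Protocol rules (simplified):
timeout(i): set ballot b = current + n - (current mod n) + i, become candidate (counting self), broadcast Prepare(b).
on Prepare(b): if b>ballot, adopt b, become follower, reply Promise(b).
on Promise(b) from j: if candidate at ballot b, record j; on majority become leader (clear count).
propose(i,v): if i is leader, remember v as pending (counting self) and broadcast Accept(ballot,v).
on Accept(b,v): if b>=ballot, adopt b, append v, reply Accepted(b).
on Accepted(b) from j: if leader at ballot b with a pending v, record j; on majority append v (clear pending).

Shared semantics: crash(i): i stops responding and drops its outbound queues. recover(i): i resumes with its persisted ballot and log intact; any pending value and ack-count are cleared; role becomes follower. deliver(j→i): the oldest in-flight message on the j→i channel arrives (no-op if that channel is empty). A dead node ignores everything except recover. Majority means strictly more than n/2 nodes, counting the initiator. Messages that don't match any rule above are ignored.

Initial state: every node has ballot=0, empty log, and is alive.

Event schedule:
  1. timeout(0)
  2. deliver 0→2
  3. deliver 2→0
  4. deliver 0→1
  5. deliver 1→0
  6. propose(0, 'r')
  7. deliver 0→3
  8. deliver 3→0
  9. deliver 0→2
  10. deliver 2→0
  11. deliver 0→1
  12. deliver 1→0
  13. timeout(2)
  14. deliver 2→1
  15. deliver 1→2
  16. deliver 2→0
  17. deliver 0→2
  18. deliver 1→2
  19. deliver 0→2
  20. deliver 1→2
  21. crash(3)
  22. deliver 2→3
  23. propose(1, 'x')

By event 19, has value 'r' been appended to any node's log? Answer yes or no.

yes

e1 timeout(0): 0[cand,b=4,-]
e2 deliver 0→2: 2[foll,b=4,-]
e3 deliver 2→0: ·
e4 deliver 0→1: 1[foll,b=4,-]
e5 deliver 1→0: 0[lead,b=4,-]
e6 propose(0,'r'): ·
e7 deliver 0→3: 3[foll,b=4,-]
e8 deliver 3→0: ·
e9 deliver 0→2: 2[foll,b=4,r]
e10 deliver 2→0: ·
e11 deliver 0→1: 1[foll,b=4,r]
e12 deliver 1→0: 0[lead,b=4,r]
e13 timeout(2): 2[cand,b=10,r]
e14 deliver 2→1: 1[foll,b=10,r]
e15 deliver 1→2: ·
e16 deliver 2→0: 0[foll,b=10,r]
e17 deliver 0→2: 2[lead,b=10,r]
e18 deliver 1→2: ·
e19 deliver 0→2: ·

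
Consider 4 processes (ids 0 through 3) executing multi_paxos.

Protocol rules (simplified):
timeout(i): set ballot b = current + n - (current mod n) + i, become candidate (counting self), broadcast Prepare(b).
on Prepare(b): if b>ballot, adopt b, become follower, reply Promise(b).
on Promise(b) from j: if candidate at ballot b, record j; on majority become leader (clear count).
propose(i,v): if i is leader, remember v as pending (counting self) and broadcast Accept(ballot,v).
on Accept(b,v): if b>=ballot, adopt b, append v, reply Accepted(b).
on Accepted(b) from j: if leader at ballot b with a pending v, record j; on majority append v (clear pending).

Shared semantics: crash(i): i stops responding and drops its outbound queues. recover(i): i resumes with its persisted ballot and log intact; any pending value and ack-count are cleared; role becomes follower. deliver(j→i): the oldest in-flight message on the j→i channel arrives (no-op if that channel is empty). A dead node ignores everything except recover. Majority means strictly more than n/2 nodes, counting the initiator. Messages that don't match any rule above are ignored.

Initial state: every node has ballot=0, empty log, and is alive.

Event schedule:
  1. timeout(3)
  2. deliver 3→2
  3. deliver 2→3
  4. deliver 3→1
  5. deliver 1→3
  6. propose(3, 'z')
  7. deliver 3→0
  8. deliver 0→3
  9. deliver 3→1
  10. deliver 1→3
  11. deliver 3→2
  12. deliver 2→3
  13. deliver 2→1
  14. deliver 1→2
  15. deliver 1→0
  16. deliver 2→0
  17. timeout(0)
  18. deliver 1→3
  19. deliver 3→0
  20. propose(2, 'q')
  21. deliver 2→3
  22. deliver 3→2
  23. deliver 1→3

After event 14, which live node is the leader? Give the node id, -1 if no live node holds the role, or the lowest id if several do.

3

[1] timeout(3) → N3(cand b7 [-])
[2] deliver 3→2 → N2(foll b7 [-])
[3] deliver 2→3 → ∅
[4] deliver 3→1 → N1(foll b7 [-])
[5] deliver 1→3 → N3(lead b7 [-])
[6] propose(3,'z') → ∅
[7] deliver 3→0 → N0(foll b7 [-])
[8] deliver 0→3 → ∅
[9] deliver 3→1 → N1(foll b7 [z])
[10] deliver 1→3 → ∅
[11] deliver 3→2 → N2(foll b7 [z])
[12] deliver 2→3 → N3(lead b7 [z])
[13] deliver 2→1 → ∅
[14] deliver 1→2 → ∅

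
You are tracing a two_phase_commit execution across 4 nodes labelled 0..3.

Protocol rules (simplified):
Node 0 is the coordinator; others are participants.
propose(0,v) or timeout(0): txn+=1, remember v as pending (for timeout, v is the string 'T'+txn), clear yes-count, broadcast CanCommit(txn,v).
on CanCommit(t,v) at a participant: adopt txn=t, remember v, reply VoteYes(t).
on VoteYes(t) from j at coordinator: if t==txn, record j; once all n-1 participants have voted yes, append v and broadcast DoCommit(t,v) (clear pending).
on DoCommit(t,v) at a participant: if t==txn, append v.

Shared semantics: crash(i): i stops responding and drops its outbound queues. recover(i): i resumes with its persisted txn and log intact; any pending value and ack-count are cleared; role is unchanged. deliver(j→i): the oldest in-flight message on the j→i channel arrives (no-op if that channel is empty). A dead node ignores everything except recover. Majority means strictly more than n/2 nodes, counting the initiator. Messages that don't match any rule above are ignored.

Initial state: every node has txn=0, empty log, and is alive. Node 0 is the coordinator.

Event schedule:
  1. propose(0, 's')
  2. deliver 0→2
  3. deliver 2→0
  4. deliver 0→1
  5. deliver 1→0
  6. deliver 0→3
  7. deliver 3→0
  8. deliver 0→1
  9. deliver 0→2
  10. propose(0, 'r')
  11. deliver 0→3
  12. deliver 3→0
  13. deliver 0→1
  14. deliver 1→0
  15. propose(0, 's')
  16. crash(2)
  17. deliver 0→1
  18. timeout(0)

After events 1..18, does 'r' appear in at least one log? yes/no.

no

step 1 propose(0,'s'): 0={coor,t=1,log=-}
step 2 deliver 0→2: 2={part,t=1,log=-}
step 3 deliver 2→0: —
step 4 deliver 0→1: 1={part,t=1,log=-}
step 5 deliver 1→0: —
step 6 deliver 0→3: 3={part,t=1,log=-}
step 7 deliver 3→0: 0={coor,t=1,log=s}
step 8 deliver 0→1: 1={part,t=1,log=s}
step 9 deliver 0→2: 2={part,t=1,log=s}
step 10 propose(0,'r'): 0={coor,t=2,log=s}
step 11 deliver 0→3: 3={part,t=1,log=s}
step 12 deliver 3→0: —
step 13 deliver 0→1: 1={part,t=2,log=s}
step 14 deliver 1→0: —
step 15 propose(0,'s'): 0={coor,t=3,log=s}
step 16 crash(2): 2={✗part,t=1,log=s}
step 17 deliver 0→1: 1={part,t=3,log=s}
step 18 timeout(0): 0={coor,t=4,log=s}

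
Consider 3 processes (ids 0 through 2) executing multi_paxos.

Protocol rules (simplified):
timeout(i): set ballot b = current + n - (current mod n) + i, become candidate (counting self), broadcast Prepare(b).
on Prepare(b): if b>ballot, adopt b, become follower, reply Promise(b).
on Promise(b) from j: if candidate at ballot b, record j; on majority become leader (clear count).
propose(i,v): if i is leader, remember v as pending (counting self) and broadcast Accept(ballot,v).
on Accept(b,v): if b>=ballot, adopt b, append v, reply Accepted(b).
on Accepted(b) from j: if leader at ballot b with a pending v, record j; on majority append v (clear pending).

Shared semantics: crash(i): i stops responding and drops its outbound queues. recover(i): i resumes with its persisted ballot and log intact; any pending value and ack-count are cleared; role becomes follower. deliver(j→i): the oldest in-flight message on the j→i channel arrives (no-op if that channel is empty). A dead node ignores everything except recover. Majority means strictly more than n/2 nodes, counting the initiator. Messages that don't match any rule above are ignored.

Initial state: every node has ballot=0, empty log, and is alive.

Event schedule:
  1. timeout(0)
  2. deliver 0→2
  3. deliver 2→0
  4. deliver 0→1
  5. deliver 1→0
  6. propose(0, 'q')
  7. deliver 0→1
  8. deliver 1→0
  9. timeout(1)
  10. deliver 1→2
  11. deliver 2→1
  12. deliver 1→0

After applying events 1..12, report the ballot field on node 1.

7

e1 timeout(0): 0[cand,b=3,-]
e2 deliver 0→2: 2[foll,b=3,-]
e3 deliver 2→0: 0[lead,b=3,-]
e4 deliver 0→1: 1[foll,b=3,-]
e5 deliver 1→0: ·
e6 propose(0,'q'): ·
e7 deliver 0→1: 1[foll,b=3,q]
e8 deliver 1→0: 0[lead,b=3,q]
e9 timeout(1): 1[cand,b=7,q]
e10 deliver 1→2: 2[foll,b=7,-]
e11 deliver 2→1: 1[lead,b=7,q]
e12 deliver 1→0: 0[foll,b=7,q]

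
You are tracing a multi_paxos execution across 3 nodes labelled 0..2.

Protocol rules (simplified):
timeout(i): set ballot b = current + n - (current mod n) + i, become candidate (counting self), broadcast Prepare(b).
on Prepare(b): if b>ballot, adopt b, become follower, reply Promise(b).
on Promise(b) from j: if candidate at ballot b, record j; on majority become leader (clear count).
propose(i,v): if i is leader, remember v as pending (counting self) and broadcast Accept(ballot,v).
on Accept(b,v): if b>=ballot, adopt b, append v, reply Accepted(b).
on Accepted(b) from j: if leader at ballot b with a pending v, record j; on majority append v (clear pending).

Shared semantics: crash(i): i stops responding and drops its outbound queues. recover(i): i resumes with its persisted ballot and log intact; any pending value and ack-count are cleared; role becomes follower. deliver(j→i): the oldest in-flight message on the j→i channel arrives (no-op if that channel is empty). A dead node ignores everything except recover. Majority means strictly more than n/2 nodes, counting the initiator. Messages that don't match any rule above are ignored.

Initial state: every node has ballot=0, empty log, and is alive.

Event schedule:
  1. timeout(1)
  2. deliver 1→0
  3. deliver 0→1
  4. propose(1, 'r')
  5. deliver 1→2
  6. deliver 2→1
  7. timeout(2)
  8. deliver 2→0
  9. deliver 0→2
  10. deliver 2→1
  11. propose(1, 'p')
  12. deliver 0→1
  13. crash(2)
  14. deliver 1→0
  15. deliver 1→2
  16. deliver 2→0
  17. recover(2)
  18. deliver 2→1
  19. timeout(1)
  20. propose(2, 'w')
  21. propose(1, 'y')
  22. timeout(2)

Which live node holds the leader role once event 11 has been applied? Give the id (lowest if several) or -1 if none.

2

[1] timeout(1) → N1(cand b4 [-])
[2] deliver 1→0 → N0(foll b4 [-])
[3] deliver 0→1 → N1(lead b4 [-])
[4] propose(1,'r') → ∅
[5] deliver 1→2 → N2(foll b4 [-])
[6] deliver 2→1 → ∅
[7] timeout(2) → N2(cand b8 [-])
[8] deliver 2→0 → N0(foll b8 [-])
[9] deliver 0→2 → N2(lead b8 [-])
[10] deliver 2→1 → N1(foll b8 [-])
[11] propose(1,'p') → ∅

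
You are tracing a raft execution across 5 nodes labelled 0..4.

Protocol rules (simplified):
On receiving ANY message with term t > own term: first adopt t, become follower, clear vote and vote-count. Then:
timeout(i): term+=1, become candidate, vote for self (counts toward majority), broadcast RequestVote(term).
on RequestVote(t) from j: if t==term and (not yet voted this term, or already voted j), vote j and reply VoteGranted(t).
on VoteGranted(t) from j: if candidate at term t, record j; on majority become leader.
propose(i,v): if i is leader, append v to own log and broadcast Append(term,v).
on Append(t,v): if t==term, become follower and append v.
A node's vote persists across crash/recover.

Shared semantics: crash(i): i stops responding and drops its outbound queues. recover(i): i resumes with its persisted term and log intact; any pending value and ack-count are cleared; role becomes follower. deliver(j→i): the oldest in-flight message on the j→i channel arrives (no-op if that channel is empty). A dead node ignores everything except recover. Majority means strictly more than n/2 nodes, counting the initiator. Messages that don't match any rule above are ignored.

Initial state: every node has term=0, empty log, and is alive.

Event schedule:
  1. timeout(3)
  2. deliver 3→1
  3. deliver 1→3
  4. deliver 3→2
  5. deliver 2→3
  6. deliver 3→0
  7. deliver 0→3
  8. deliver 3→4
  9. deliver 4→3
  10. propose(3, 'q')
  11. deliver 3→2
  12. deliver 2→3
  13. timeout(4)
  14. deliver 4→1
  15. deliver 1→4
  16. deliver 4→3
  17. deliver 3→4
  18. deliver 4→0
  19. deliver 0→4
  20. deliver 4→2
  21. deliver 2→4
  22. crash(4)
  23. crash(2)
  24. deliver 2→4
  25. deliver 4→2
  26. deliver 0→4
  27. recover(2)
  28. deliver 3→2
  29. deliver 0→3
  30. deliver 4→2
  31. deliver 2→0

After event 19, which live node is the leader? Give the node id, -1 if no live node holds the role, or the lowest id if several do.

4

e1 timeout(3): 3[cand,t=1,-]
e2 deliver 3→1: 1[foll,t=1,-]
e3 deliver 1→3: ·
e4 deliver 3→2: 2[foll,t=1,-]
e5 deliver 2→3: 3[lead,t=1,-]
e6 deliver 3→0: 0[foll,t=1,-]
e7 deliver 0→3: ·
e8 deliver 3→4: 4[foll,t=1,-]
e9 deliver 4→3: ·
e10 propose(3,'q'): 3[lead,t=1,q]
e11 deliver 3→2: 2[foll,t=1,q]
e12 deliver 2→3: ·
e13 timeout(4): 4[cand,t=2,-]
e14 deliver 4→1: 1[foll,t=2,-]
e15 deliver 1→4: ·
e16 deliver 4→3: 3[foll,t=2,q]
e17 deliver 3→4: ·
e18 deliver 4→0: 0[foll,t=2,-]
e19 deliver 0→4: 4[lead,t=2,-]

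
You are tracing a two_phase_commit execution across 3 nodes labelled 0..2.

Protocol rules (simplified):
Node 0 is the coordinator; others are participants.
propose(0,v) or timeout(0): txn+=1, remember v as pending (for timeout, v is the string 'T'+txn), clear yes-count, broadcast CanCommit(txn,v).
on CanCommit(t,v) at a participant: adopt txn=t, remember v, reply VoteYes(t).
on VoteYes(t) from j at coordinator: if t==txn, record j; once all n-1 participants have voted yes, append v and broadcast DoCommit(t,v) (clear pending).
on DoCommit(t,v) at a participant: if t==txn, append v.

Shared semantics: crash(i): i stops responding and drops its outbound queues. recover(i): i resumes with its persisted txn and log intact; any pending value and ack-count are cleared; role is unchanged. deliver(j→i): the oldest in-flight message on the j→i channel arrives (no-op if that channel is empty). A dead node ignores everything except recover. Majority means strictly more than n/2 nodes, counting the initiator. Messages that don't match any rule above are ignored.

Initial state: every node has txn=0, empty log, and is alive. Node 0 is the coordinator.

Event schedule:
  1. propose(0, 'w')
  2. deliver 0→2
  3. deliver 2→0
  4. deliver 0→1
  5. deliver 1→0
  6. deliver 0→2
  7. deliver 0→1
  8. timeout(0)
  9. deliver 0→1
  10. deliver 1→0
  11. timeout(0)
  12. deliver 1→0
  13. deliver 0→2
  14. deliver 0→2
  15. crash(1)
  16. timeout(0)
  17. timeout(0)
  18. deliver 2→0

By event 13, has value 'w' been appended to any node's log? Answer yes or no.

yes

step 1 propose(0,'w'): 0={coor,t=1,log=-}
step 2 deliver 0→2: 2={part,t=1,log=-}
step 3 deliver 2→0: —
step 4 deliver 0→1: 1={part,t=1,log=-}
step 5 deliver 1→0: 0={coor,t=1,log=w}
step 6 deliver 0→2: 2={part,t=1,log=w}
step 7 deliver 0→1: 1={part,t=1,log=w}
step 8 timeout(0): 0={coor,t=2,log=w}
step 9 deliver 0→1: 1={part,t=2,log=w}
step 10 deliver 1→0: —
step 11 timeout(0): 0={coor,t=3,log=w}
step 12 deliver 1→0: —
step 13 deliver 0→2: 2={part,t=2,log=w}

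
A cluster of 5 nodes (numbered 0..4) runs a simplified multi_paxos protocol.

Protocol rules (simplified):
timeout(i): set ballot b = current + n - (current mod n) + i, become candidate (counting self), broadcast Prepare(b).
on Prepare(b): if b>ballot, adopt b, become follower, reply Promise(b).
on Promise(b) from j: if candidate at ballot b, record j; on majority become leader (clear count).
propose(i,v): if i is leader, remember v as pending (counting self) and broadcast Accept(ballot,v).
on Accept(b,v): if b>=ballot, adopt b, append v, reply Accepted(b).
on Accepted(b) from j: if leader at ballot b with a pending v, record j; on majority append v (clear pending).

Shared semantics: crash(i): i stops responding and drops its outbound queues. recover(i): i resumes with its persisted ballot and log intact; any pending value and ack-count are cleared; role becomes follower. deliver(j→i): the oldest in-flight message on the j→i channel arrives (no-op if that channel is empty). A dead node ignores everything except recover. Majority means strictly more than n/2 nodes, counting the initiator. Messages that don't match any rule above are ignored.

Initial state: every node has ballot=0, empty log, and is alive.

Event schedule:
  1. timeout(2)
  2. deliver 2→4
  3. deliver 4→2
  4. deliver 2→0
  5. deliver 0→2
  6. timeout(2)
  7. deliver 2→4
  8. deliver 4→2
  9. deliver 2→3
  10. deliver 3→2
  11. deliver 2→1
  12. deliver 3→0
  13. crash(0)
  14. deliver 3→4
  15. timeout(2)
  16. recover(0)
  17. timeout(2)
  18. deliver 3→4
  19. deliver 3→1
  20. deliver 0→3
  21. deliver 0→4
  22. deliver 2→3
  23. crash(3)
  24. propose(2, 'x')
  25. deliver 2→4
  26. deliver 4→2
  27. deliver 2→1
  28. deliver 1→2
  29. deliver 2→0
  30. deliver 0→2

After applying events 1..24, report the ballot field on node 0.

after 1 — timeout(2): n2:cand/b7/[-]
after 2 — deliver 2→4: n4:foll/b7/[-]
after 3 — deliver 4→2: ·
after 4 — deliver 2→0: n0:foll/b7/[-]
after 5 — deliver 0→2: n2:lead/b7/[-]
after 6 — timeout(2): n2:cand/b12/[-]
after 7 — deliver 2→4: n4:foll/b12/[-]
after 8 — deliver 4→2: ·
after 9 — deliver 2→3: n3:foll/b7/[-]
after 10 — deliver 3→2: ·
after 11 — deliver 2→1: n1:foll/b7/[-]
after 12 — deliver 3→0: ·
after 13 — crash(0): n0:✗foll/b7/[-]
after 14 — deliver 3→4: ·
after 15 — timeout(2): n2:cand/b17/[-]
after 16 — recover(0): n0:foll/b7/[-]
after 17 — timeout(2): n2:cand/b22/[-]
after 18 — deliver 3→4: ·
after 19 — deliver 3→1: ·
after 20 — deliver 0→3: ·
after 21 — deliver 0→4: ·
after 22 — deliver 2→3: n3:foll/b12/[-]
after 23 — crash(3): n3:✗foll/b12/[-]
after 24 — propose(2,'x'): ·

7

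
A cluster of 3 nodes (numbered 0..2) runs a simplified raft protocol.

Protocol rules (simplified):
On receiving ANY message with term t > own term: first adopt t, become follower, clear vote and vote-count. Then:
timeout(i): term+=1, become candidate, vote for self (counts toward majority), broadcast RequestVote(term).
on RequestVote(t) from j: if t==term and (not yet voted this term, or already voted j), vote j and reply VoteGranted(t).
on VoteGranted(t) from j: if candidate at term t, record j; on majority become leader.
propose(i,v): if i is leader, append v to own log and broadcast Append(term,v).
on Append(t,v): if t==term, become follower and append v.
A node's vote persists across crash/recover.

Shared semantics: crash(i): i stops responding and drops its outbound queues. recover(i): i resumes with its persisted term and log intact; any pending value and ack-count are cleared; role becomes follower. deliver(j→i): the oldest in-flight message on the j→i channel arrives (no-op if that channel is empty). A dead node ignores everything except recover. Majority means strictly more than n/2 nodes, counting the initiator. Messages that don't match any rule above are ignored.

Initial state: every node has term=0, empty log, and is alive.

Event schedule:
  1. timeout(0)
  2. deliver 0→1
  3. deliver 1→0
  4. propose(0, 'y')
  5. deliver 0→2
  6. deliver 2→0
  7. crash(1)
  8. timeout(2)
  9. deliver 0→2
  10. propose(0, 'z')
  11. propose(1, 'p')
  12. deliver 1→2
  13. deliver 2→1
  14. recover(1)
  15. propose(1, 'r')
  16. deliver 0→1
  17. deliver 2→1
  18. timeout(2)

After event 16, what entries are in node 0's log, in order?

y,z

step 1 timeout(0): 0={cand,t=1,log=-}
step 2 deliver 0→1: 1={foll,t=1,log=-}
step 3 deliver 1→0: 0={lead,t=1,log=-}
step 4 propose(0,'y'): 0={lead,t=1,log=y}
step 5 deliver 0→2: 2={foll,t=1,log=-}
step 6 deliver 2→0: —
step 7 crash(1): 1={✗foll,t=1,log=-}
step 8 timeout(2): 2={cand,t=2,log=-}
step 9 deliver 0→2: —
step 10 propose(0,'z'): 0={lead,t=1,log=y,z}
step 11 propose(1,'p'): —
step 12 deliver 1→2: —
step 13 deliver 2→1: —
step 14 recover(1): 1={foll,t=1,log=-}
step 15 propose(1,'r'): —
step 16 deliver 0→1: 1={foll,t=1,log=y}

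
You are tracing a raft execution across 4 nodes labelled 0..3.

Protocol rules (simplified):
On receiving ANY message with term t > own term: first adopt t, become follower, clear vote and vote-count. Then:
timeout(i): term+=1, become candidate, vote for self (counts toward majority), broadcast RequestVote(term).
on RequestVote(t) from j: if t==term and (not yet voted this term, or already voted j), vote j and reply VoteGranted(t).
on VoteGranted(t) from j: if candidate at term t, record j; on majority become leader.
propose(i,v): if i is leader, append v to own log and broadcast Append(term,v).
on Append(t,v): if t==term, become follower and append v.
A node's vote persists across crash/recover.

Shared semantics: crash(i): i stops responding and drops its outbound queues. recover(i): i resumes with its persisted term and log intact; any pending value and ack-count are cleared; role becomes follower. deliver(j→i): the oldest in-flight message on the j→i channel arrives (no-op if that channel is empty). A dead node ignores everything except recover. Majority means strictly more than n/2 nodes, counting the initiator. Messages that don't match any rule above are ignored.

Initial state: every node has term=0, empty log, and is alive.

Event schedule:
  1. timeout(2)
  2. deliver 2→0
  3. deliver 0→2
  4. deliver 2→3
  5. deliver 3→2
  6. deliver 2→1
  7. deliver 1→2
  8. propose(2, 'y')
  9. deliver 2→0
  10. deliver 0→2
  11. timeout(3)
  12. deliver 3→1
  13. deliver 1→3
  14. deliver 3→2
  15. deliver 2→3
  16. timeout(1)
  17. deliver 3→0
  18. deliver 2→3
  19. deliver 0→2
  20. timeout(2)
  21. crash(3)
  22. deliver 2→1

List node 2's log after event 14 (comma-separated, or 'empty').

y

e1 timeout(2): 2[cand,t=1,-]
e2 deliver 2→0: 0[foll,t=1,-]
e3 deliver 0→2: ·
e4 deliver 2→3: 3[foll,t=1,-]
e5 deliver 3→2: 2[lead,t=1,-]
e6 deliver 2→1: 1[foll,t=1,-]
e7 deliver 1→2: ·
e8 propose(2,'y'): 2[lead,t=1,y]
e9 deliver 2→0: 0[foll,t=1,y]
e10 deliver 0→2: ·
e11 timeout(3): 3[cand,t=2,-]
e12 deliver 3→1: 1[foll,t=2,-]
e13 deliver 1→3: ·
e14 deliver 3→2: 2[foll,t=2,y]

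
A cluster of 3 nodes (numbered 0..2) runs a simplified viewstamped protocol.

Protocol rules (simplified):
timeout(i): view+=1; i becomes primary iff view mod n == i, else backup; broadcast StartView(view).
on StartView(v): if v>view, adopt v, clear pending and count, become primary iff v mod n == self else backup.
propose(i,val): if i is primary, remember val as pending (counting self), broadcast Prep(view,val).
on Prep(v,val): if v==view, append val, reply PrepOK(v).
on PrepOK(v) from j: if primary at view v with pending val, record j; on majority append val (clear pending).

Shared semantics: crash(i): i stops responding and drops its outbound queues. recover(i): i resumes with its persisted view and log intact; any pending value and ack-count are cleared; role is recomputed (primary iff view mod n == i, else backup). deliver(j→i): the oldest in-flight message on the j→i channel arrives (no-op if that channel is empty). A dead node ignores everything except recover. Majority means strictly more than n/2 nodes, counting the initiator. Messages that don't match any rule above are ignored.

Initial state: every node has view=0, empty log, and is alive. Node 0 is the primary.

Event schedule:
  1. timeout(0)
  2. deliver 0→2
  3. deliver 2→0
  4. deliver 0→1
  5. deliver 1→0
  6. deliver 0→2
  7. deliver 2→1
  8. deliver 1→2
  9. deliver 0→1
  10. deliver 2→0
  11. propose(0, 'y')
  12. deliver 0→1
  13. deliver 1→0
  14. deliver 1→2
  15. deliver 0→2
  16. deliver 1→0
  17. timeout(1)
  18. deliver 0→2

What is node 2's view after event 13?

1

e1 timeout(0): 0[back,v=1,-]
e2 deliver 0→2: 2[back,v=1,-]
e3 deliver 2→0: ·
e4 deliver 0→1: 1[prim,v=1,-]
e5 deliver 1→0: ·
e6 deliver 0→2: ·
e7 deliver 2→1: ·
e8 deliver 1→2: ·
e9 deliver 0→1: ·
e10 deliver 2→0: ·
e11 propose(0,'y'): ·
e12 deliver 0→1: ·
e13 deliver 1→0: ·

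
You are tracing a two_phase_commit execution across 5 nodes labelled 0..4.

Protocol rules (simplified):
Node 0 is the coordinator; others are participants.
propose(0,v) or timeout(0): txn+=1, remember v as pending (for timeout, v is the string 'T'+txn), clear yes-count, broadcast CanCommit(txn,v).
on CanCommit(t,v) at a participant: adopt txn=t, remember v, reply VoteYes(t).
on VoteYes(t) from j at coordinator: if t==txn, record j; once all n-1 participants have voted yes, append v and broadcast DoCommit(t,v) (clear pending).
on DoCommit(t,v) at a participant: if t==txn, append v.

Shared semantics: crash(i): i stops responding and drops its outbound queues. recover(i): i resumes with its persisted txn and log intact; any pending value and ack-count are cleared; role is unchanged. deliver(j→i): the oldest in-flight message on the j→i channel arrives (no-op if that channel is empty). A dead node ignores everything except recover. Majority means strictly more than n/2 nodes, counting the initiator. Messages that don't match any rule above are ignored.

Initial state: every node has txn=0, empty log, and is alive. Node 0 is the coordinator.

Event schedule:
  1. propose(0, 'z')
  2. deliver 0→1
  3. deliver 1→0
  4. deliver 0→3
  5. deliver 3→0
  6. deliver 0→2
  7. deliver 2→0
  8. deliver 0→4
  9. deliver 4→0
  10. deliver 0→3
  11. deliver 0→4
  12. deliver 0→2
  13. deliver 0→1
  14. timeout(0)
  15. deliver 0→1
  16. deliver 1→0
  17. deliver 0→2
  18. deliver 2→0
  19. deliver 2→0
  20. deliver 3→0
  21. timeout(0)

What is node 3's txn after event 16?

[1] propose(0,'z') → N0(coor t1 [-])
[2] deliver 0→1 → N1(part t1 [-])
[3] deliver 1→0 → ∅
[4] deliver 0→3 → N3(part t1 [-])
[5] deliver 3→0 → ∅
[6] deliver 0→2 → N2(part t1 [-])
[7] deliver 2→0 → ∅
[8] deliver 0→4 → N4(part t1 [-])
[9] deliver 4→0 → N0(coor t1 [z])
[10] deliver 0→3 → N3(part t1 [z])
[11] deliver 0→4 → N4(part t1 [z])
[12] deliver 0→2 → N2(part t1 [z])
[13] deliver 0→1 → N1(part t1 [z])
[14] timeout(0) → N0(coor t2 [z])
[15] deliver 0→1 → N1(part t2 [z])
[16] deliver 1→0 → ∅

1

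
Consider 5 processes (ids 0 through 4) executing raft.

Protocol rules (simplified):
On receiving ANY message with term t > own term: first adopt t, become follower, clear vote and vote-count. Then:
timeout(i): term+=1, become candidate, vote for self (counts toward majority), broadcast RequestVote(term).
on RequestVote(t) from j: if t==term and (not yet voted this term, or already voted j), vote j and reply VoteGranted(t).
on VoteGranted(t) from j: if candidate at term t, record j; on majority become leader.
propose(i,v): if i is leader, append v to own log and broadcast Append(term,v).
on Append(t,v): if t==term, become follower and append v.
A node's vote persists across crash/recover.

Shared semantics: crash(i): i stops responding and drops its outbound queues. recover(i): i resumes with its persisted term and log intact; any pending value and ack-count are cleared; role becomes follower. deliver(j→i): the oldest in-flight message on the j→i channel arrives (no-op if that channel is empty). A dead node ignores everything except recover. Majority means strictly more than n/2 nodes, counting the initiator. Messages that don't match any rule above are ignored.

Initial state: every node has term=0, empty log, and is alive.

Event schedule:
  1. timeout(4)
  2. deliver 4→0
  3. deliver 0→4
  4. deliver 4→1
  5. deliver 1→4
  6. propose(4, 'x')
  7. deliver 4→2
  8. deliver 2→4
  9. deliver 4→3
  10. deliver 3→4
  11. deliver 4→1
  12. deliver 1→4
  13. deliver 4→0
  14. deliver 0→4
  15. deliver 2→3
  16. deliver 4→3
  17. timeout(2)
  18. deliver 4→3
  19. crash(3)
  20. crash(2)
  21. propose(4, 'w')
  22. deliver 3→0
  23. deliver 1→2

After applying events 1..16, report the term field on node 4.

1

after 1 — timeout(4): n4:cand/t1/[-]
after 2 — deliver 4→0: n0:foll/t1/[-]
after 3 — deliver 0→4: ·
after 4 — deliver 4→1: n1:foll/t1/[-]
after 5 — deliver 1→4: n4:lead/t1/[-]
after 6 — propose(4,'x'): n4:lead/t1/[x]
after 7 — deliver 4→2: n2:foll/t1/[-]
after 8 — deliver 2→4: ·
after 9 — deliver 4→3: n3:foll/t1/[-]
after 10 — deliver 3→4: ·
after 11 — deliver 4→1: n1:foll/t1/[x]
after 12 — deliver 1→4: ·
after 13 — deliver 4→0: n0:foll/t1/[x]
after 14 — deliver 0→4: ·
after 15 — deliver 2→3: ·
after 16 — deliver 4→3: n3:foll/t1/[x]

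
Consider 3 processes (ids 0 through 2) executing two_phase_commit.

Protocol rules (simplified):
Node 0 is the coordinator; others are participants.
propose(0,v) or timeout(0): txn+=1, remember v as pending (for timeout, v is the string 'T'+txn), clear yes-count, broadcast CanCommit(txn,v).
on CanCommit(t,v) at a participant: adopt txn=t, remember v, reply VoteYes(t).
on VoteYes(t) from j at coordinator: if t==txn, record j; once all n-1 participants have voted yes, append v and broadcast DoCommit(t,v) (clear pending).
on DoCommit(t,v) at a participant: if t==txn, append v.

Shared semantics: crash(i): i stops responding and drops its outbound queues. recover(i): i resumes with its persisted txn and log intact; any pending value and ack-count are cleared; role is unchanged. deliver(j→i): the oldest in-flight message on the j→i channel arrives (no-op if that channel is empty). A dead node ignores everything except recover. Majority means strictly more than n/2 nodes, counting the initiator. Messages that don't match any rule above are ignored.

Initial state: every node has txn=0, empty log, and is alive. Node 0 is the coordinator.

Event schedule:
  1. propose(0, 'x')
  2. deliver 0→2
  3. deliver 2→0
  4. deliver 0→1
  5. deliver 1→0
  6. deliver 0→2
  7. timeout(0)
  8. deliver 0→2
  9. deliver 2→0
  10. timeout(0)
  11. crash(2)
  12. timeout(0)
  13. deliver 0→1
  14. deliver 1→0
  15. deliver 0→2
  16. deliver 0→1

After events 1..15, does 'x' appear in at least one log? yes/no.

step 1 propose(0,'x'): 0={coor,t=1,log=-}
step 2 deliver 0→2: 2={part,t=1,log=-}
step 3 deliver 2→0: —
step 4 deliver 0→1: 1={part,t=1,log=-}
step 5 deliver 1→0: 0={coor,t=1,log=x}
step 6 deliver 0→2: 2={part,t=1,log=x}
step 7 timeout(0): 0={coor,t=2,log=x}
step 8 deliver 0→2: 2={part,t=2,log=x}
step 9 deliver 2→0: —
step 10 timeout(0): 0={coor,t=3,log=x}
step 11 crash(2): 2={✗part,t=2,log=x}
step 12 timeout(0): 0={coor,t=4,log=x}
step 13 deliver 0→1: 1={part,t=1,log=x}
step 14 deliver 1→0: —
step 15 deliver 0→2: —

yes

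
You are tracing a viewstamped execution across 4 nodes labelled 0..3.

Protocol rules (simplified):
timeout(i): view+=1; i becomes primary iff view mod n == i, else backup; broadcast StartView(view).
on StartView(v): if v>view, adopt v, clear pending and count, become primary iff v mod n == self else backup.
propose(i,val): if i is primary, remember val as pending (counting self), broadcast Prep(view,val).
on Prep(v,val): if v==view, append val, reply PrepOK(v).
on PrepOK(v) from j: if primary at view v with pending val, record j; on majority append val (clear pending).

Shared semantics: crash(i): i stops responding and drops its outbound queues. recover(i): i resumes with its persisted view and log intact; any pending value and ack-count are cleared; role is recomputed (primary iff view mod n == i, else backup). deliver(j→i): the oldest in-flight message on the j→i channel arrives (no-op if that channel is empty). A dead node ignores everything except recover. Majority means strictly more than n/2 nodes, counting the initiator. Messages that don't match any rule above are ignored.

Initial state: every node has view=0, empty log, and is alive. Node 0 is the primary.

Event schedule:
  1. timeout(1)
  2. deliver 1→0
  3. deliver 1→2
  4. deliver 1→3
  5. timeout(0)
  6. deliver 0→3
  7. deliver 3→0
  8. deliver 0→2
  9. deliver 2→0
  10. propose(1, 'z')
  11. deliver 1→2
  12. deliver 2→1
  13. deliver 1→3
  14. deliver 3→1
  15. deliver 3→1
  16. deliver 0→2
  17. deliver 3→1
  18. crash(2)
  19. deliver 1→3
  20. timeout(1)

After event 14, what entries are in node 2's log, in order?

[1] timeout(1) → N1(prim v1 [-])
[2] deliver 1→0 → N0(back v1 [-])
[3] deliver 1→2 → N2(back v1 [-])
[4] deliver 1→3 → N3(back v1 [-])
[5] timeout(0) → N0(back v2 [-])
[6] deliver 0→3 → N3(back v2 [-])
[7] deliver 3→0 → ∅
[8] deliver 0→2 → N2(prim v2 [-])
[9] deliver 2→0 → ∅
[10] propose(1,'z') → ∅
[11] deliver 1→2 → ∅
[12] deliver 2→1 → ∅
[13] deliver 1→3 → ∅
[14] deliver 3→1 → ∅

empty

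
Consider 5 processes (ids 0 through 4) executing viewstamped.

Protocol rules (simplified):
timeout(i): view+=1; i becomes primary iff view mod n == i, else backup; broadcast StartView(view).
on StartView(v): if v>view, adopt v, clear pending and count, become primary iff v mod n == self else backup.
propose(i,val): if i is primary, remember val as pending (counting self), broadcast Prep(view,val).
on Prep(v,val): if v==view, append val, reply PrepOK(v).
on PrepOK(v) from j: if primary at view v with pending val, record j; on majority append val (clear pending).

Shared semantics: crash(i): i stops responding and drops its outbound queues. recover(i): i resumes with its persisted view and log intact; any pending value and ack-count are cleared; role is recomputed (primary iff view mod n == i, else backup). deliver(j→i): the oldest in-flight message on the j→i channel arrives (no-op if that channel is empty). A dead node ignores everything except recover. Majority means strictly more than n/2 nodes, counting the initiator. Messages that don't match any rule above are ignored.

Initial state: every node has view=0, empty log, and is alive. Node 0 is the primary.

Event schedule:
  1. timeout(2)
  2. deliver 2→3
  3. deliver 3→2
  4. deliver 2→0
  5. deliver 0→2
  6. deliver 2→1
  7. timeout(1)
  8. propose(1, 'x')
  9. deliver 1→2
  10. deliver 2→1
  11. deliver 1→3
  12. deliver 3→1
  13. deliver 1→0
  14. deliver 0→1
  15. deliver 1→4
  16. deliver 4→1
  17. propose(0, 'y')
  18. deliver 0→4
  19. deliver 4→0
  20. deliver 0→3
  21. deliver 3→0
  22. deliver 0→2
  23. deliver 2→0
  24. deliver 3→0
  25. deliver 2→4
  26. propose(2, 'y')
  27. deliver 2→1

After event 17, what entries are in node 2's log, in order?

step 1 timeout(2): 2={back,v=1,log=-}
step 2 deliver 2→3: 3={back,v=1,log=-}
step 3 deliver 3→2: —
step 4 deliver 2→0: 0={back,v=1,log=-}
step 5 deliver 0→2: —
step 6 deliver 2→1: 1={prim,v=1,log=-}
step 7 timeout(1): 1={back,v=2,log=-}
step 8 propose(1,'x'): —
step 9 deliver 1→2: 2={prim,v=2,log=-}
step 10 deliver 2→1: —
step 11 deliver 1→3: 3={back,v=2,log=-}
step 12 deliver 3→1: —
step 13 deliver 1→0: 0={back,v=2,log=-}
step 14 deliver 0→1: —
step 15 deliver 1→4: 4={back,v=2,log=-}
step 16 deliver 4→1: —
step 17 propose(0,'y'): —

empty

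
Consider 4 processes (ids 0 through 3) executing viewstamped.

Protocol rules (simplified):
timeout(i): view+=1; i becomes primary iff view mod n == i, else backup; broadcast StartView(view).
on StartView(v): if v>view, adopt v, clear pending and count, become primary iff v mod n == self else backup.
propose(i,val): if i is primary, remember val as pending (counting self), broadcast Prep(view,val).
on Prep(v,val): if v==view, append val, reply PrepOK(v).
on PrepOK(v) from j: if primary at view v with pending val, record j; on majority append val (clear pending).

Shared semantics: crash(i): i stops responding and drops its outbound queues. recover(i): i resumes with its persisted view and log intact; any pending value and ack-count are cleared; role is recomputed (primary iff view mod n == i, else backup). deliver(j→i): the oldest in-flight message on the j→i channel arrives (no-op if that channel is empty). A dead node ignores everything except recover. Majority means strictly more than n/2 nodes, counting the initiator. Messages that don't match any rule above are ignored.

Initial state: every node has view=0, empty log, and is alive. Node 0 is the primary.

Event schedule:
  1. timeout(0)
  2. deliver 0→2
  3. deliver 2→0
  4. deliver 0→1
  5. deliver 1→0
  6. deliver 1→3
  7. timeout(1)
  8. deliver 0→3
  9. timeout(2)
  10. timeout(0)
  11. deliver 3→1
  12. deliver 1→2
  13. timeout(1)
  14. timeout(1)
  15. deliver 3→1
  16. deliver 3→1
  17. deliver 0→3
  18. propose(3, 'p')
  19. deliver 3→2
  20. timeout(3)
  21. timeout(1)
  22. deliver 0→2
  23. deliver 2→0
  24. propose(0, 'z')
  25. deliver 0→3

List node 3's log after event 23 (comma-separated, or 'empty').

empty

after 1 — timeout(0): n0:back/v1/[-]
after 2 — deliver 0→2: n2:back/v1/[-]
after 3 — deliver 2→0: ·
after 4 — deliver 0→1: n1:prim/v1/[-]
after 5 — deliver 1→0: ·
after 6 — deliver 1→3: ·
after 7 — timeout(1): n1:back/v2/[-]
after 8 — deliver 0→3: n3:back/v1/[-]
after 9 — timeout(2): n2:prim/v2/[-]
after 10 — timeout(0): n0:back/v2/[-]
after 11 — deliver 3→1: ·
after 12 — deliver 1→2: ·
after 13 — timeout(1): n1:back/v3/[-]
after 14 — timeout(1): n1:back/v4/[-]
after 15 — deliver 3→1: ·
after 16 — deliver 3→1: ·
after 17 — deliver 0→3: n3:back/v2/[-]
after 18 — propose(3,'p'): ·
after 19 — deliver 3→2: ·
after 20 — timeout(3): n3:prim/v3/[-]
after 21 — timeout(1): n1:prim/v5/[-]
after 22 — deliver 0→2: ·
after 23 — deliver 2→0: ·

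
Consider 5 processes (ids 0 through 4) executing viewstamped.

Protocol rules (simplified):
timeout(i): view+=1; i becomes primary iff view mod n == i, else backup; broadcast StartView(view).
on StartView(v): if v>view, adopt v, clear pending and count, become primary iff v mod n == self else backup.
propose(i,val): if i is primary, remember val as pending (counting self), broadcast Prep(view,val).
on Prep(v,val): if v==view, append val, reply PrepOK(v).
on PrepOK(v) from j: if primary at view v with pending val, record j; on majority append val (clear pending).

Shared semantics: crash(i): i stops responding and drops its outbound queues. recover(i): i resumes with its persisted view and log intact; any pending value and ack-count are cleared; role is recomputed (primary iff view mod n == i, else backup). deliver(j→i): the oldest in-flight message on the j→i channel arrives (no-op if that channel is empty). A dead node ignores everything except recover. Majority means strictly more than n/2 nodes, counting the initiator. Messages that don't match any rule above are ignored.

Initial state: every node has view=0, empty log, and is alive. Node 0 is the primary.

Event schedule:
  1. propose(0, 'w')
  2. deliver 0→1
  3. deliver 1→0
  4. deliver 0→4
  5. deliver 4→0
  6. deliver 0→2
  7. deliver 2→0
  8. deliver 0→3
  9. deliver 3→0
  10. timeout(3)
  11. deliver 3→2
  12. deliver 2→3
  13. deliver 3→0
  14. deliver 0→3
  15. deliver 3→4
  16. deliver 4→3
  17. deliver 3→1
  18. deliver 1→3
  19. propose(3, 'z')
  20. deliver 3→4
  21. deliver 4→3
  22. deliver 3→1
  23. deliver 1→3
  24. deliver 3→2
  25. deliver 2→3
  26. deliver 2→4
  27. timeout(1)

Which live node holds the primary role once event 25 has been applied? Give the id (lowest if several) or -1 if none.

e1 propose(0,'w'): ·
e2 deliver 0→1: 1[back,v=0,w]
e3 deliver 1→0: ·
e4 deliver 0→4: 4[back,v=0,w]
e5 deliver 4→0: 0[prim,v=0,w]
e6 deliver 0→2: 2[back,v=0,w]
e7 deliver 2→0: ·
e8 deliver 0→3: 3[back,v=0,w]
e9 deliver 3→0: ·
e10 timeout(3): 3[back,v=1,w]
e11 deliver 3→2: 2[back,v=1,w]
e12 deliver 2→3: ·
e13 deliver 3→0: 0[back,v=1,w]
e14 deliver 0→3: ·
e15 deliver 3→4: 4[back,v=1,w]
e16 deliver 4→3: ·
e17 deliver 3→1: 1[prim,v=1,w]
e18 deliver 1→3: ·
e19 propose(3,'z'): ·
e20 deliver 3→4: ·
e21 deliver 4→3: ·
e22 deliver 3→1: ·
e23 deliver 1→3: ·
e24 deliver 3→2: ·
e25 deliver 2→3: ·

1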